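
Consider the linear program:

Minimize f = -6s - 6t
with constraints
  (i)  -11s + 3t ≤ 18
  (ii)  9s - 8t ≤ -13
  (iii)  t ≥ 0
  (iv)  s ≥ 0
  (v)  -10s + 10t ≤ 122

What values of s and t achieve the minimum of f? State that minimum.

s = 423/5, t = 484/5, minimum f = -5442/5

Corner points and f = -6s - 6t:
  (0, 6) → f = -36
  (93/40, 581/40) → f = -1011/10
  (0, 13/8) → f = -39/4
  (423/5, 484/5) → f = -5442/5

At the optimal vertex, 9s - 8t = -13 and -10s + 10t = 122.
Solving simultaneously gives s = 423/5, t = 484/5.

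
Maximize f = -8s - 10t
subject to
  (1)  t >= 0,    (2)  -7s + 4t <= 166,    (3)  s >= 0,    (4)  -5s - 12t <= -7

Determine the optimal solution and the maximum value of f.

s = 0, t = 7/12, maximum f = -35/6

Extreme points and f = -8s - 10t:
  (7/5, 0) → f = -56/5
  (0, 83/2) → f = -415
  (0, 7/12) → f = -35/6
The feasible region is unbounded (it extends along (1, 0), (4, 7)), but f strictly decreases along every unbounded feasible direction, so there is no improving ray and the maximum is attained at a vertex.

The optimum lies where s = 0 and -5s - 12t = -7.
Solving simultaneously gives s = 0, t = 7/12.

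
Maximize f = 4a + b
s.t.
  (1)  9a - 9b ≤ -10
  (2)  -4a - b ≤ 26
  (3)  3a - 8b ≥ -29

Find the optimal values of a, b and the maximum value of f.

a = 181/45, b = 77/15, maximum f = 191/9

Corner points and f = 4a + b:
  (-244/45, -194/45) → f = -26
  (181/45, 77/15) → f = 191/9
  (-237/35, 38/35) → f = -26

The optimum lies where 9a - 9b = -10 and 3a - 8b = -29.
Solving simultaneously gives a = 181/45, b = 77/15.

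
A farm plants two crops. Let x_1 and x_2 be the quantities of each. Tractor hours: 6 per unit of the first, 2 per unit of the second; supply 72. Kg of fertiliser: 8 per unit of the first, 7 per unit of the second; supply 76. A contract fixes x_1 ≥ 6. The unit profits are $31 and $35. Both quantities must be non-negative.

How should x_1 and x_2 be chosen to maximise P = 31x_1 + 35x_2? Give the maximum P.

x_1 = 6, x_2 = 4, maximum P = 326

Corner points and P = 31x_1 + 35x_2:
  (19/2, 0) → P = 589/2
  (6, 0) → P = 186
  (6, 4) → P = 326

At the optimal vertex, 8x_1 + 7x_2 = 76 and x_1 = 6.
Solving simultaneously gives x_1 = 6, x_2 = 4.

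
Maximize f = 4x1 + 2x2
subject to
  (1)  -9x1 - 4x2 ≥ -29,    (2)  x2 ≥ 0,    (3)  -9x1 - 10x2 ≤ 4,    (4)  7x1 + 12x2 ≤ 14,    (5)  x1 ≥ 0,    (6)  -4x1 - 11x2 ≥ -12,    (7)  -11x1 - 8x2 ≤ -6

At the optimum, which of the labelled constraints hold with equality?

(2) and (4)

Corner points and f = 4x1 + 2x2:
  (2, 0) → f = 8
  (6/11, 0) → f = 24/11
  (10/29, 28/29) → f = 96/29
  (0, 12/11) → f = 24/11
  (0, 3/4) → f = 3/2

The maximum is at (2, 0). Substituting into each constraint, equality holds for (2) and (4); the remaining constraints have slack.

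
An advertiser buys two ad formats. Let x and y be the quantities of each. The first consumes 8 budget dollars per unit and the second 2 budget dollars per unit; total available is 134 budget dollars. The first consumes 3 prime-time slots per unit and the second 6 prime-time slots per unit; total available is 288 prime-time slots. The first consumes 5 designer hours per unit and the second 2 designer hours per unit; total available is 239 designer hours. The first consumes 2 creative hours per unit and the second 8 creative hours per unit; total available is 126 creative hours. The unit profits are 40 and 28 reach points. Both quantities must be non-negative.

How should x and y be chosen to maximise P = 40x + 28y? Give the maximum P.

x = 41/3, y = 37/3, maximum P = 892

Corner points and P = 40x + 28y:
  (0, 0) → P = 0
  (0, 63/4) → P = 441
  (67/4, 0) → P = 670
  (41/3, 37/3) → P = 892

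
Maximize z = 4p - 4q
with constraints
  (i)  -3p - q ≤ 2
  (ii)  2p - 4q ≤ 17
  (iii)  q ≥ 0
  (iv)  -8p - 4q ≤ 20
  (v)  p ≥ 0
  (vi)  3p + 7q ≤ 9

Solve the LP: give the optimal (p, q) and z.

p = 3, q = 0, maximum z = 12

Vertices and z = 4p - 4q:
  (0, 0) → z = 0
  (3, 0) → z = 12
  (0, 9/7) → z = -36/7

The binding constraints are q = 0 and 3p + 7q = 9.
Solving simultaneously gives p = 3, q = 0.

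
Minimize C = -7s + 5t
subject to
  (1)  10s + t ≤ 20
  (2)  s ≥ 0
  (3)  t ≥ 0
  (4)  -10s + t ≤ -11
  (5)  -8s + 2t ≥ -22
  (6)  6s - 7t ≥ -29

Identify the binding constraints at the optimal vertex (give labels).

(1) and (3)

Vertices and C = -7s + 5t:
  (2, 0) → C = -14
  (31/20, 9/2) → C = 233/20
  (11/10, 0) → C = -77/10

The minimum is at (2, 0). Substituting into each constraint, equality holds for (1) and (3); the remaining constraints have slack.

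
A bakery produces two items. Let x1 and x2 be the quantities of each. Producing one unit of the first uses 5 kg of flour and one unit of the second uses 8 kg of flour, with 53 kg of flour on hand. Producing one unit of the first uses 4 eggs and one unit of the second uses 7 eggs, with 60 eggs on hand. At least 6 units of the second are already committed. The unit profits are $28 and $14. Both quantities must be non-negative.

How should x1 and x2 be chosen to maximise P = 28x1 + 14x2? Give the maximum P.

The binding constraints are 5x1 + 8x2 = 53 and x2 = 6.
Solving simultaneously gives x1 = 1, x2 = 6.

x1 = 1, x2 = 6, maximum P = 112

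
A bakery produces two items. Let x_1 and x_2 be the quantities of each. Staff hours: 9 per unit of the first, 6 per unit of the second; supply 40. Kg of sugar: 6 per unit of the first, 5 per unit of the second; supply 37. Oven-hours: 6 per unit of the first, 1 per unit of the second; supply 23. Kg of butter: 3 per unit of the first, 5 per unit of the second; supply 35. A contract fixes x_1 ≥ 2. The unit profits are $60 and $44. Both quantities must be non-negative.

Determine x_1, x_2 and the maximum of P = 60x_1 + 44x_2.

Extreme points and P = 60x_1 + 44x_2:
  (23/6, 0) → P = 230
  (2, 0) → P = 120
  (98/27, 11/9) → P = 2444/9
  (2, 11/3) → P = 844/3

The optimum lies where 9x_1 + 6x_2 = 40 and x_1 = 2.
Solving simultaneously gives x_1 = 2, x_2 = 11/3.

x_1 = 2, x_2 = 11/3, maximum P = 844/3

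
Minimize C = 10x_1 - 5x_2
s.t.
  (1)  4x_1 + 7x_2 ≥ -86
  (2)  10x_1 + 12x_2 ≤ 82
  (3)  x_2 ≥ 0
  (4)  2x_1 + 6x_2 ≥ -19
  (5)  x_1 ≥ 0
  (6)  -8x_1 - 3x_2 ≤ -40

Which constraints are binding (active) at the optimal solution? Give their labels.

(2) and (6)

Feasible corners and C = 10x_1 - 5x_2:
  (41/5, 0) → C = 82
  (39/11, 128/33) → C = 530/33
  (5, 0) → C = 50

The minimum is at (39/11, 128/33). Substituting into each constraint, equality holds for (2) and (6); the remaining constraints have slack.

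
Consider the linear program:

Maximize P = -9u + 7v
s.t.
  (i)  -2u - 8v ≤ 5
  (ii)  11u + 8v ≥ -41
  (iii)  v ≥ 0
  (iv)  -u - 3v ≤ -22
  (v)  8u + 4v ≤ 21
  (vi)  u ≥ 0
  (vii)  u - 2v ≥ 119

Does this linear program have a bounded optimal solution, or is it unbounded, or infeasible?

The boundaries v = 0 and u - 2v = 119 meet at (119, 0), but that point violates 8u + 4v ≤ 21. Every candidate vertex is excluded by some other constraint, so the feasible region is empty.

infeasible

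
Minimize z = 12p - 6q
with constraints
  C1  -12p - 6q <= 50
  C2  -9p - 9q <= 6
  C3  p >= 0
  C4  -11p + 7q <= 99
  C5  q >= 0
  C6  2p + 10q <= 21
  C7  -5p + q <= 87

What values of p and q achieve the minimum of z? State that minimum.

Feasible corners and z = 12p - 6q:
  (0, 0) → z = 0
  (0, 21/10) → z = -63/5
  (21/2, 0) → z = 126

The binding constraints are p = 0 and 2p + 10q = 21.
Solving simultaneously gives p = 0, q = 21/10.

p = 0, q = 21/10, minimum z = -63/5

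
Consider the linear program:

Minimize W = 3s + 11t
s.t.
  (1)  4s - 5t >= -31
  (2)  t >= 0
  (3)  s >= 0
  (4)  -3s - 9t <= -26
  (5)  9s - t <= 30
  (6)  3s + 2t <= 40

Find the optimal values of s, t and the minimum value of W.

s = 74/21, t = 12/7, minimum W = 206/7

Corner points and W = 3s + 11t:
  (0, 31/5) → W = 341/5
  (181/41, 399/41) → W = 4932/41
  (0, 26/9) → W = 286/9
  (74/21, 12/7) → W = 206/7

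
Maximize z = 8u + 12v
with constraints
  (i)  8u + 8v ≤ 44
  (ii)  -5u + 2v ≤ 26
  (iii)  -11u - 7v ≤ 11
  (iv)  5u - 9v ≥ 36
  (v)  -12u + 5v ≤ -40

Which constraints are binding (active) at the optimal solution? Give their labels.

Feasible corners and z = 8u + 12v:
  (171/28, -17/28) → z = 291/7
  (225/139, -572/139) → z = -5064/139
  (180/83, -232/83) → z = -1344/83
The feasible region is unbounded (it extends along (7, -11), (1, -1)), but z strictly decreases along every unbounded feasible direction, so there is no improving ray and the maximum is attained at a vertex.

The maximum is at (171/28, -17/28). Substituting into each constraint, equality holds for (i) and (iv); the remaining constraints have slack.

(i) and (iv)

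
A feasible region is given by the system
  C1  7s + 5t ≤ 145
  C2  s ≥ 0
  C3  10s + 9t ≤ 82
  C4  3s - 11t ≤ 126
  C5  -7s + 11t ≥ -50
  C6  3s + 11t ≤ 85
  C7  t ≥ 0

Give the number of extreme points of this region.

Of the 21 pairwise boundary intersections, those satisfying every inequality are:
  (0, 85/11)
  (0, 0)
  (1352/173, 74/173)
  (137/83, 604/83)
  (50/7, 0)

5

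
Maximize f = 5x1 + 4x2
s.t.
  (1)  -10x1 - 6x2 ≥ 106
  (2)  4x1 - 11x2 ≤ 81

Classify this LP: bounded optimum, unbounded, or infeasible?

unbounded

From the feasible point (-340/67, -617/67), moving in the direction (-6, 10) keeps every constraint satisfied while f increases without bound.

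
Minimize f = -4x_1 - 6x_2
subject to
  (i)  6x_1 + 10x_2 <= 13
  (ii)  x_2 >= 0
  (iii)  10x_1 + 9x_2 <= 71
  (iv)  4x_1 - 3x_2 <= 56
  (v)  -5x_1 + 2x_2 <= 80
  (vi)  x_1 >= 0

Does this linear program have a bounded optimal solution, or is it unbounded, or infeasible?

bounded optimum

Vertices and f = -4x_1 - 6x_2:
  (13/6, 0) → f = -26/3
  (0, 13/10) → f = -39/5
  (0, 0) → f = 0
The feasible region has finitely many vertices and no improving ray; the minimum is -26/3 at (13/6, 0).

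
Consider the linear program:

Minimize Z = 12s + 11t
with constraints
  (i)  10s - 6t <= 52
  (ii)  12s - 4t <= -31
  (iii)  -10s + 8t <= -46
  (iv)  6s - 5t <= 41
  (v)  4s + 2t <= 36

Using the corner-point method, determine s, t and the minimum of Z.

Extreme points and Z = 12s + 11t:
  (-54/7, -431/28) → Z = -7333/28
  (-319/36, -113/6) → Z = -627/2
  (-49, -67) → Z = -1325

s = -49, t = -67, minimum Z = -1325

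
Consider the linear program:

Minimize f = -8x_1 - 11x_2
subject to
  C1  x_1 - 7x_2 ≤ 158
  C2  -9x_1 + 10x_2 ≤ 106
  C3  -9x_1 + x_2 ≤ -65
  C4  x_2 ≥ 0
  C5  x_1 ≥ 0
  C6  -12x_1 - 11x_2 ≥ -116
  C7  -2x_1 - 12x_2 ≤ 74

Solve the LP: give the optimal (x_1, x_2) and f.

Feasible corners and f = -8x_1 - 11x_2:
  (65/9, 0) → f = -520/9
  (277/37, 88/37) → f = -3184/37
  (29/3, 0) → f = -232/3

x_1 = 277/37, x_2 = 88/37, minimum f = -3184/37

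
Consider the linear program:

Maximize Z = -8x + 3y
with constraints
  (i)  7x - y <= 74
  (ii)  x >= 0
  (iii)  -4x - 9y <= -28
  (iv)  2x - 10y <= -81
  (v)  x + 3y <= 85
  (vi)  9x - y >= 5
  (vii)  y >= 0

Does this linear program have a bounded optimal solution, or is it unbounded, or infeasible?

bounded optimum

Extreme points and Z = -8x + 3y:
  (821/68, 715/68) → Z = -4423/68
  (307/22, 521/22) → Z = -893/22
  (131/88, 739/88) → Z = 1169/88
  (25/7, 190/7) → Z = 370/7
The feasible region has finitely many vertices and no improving ray; the maximum is 370/7 at (25/7, 190/7).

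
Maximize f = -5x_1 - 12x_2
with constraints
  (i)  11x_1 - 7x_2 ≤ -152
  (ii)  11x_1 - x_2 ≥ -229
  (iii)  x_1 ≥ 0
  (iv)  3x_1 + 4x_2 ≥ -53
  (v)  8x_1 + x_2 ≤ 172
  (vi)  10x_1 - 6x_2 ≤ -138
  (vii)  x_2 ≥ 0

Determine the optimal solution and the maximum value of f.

x_1 = 0, x_2 = 23, maximum f = -276

The optimum lies where x_1 = 0 and 10x_1 - 6x_2 = -138.
Solving simultaneously gives x_1 = 0, x_2 = 23.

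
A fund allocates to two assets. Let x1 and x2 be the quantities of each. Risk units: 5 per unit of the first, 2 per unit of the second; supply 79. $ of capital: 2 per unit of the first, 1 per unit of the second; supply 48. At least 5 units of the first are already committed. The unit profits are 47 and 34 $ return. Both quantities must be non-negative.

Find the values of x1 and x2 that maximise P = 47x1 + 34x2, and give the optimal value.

Extreme points and P = 47x1 + 34x2:
  (79/5, 0) → P = 3713/5
  (5, 0) → P = 235
  (5, 27) → P = 1153

x1 = 5, x2 = 27, maximum P = 1153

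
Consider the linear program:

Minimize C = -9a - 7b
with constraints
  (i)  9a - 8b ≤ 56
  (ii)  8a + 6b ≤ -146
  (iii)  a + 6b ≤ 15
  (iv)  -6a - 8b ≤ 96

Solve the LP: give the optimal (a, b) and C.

a = -23, b = 19/3, minimum C = 488/3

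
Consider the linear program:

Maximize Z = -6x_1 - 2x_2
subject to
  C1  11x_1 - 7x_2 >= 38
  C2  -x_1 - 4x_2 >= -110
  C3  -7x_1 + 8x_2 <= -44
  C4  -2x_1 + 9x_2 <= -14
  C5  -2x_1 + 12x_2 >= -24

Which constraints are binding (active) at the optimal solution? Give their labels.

C3 and C5

Vertices and Z = -6x_1 - 2x_2:
  (1046/17, 206/17) → Z = -6688/17
  (354/5, 49/5) → Z = -2222/5
  (284/47, -10/47) → Z = -1684/47
  (84/17, -20/17) → Z = -464/17

The maximum is at (84/17, -20/17). Substituting into each constraint, equality holds for C3 and C5; the remaining constraints have slack.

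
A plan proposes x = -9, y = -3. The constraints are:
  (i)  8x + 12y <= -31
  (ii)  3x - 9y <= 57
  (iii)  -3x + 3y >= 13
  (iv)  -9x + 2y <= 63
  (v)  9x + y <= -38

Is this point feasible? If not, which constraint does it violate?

not feasible — violates (iv)

Constraint (iv): -9x + 2y = 75, which is not ≤ 63. All other constraints are satisfied.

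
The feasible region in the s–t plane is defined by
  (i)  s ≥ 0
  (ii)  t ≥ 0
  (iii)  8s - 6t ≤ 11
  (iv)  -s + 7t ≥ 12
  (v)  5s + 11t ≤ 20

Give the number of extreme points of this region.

Of the 10 pairwise boundary intersections, those satisfying every inequality are:
  (0, 12/7)
  (0, 20/11)
  (4/23, 40/23)

3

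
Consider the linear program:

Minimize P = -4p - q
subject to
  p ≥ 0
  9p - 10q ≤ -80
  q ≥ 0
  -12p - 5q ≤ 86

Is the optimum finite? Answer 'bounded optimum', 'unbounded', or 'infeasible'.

unbounded

From the feasible point (0, 8), moving in the direction (0, 1) keeps every constraint satisfied while P decreases without bound.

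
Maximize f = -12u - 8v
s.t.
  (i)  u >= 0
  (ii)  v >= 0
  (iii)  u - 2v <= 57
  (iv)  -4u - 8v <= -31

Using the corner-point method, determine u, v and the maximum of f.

u = 0, v = 31/8, maximum f = -31

Extreme points and f = -12u - 8v:
  (0, 31/8) → f = -31
  (57, 0) → f = -684
  (31/4, 0) → f = -93
The feasible region is unbounded (it extends along (0, 1), (2, 1)), but f strictly decreases along every unbounded feasible direction, so there is no improving ray and the maximum is attained at a vertex.

The optimum lies where u = 0 and -4u - 8v = -31.
Solving simultaneously gives u = 0, v = 31/8.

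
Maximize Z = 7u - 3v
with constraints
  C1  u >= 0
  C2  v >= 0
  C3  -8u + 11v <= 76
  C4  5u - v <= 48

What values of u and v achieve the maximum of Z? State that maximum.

u = 48/5, v = 0, maximum Z = 336/5

The optimum lies where v = 0 and 5u - v = 48.
Solving simultaneously gives u = 48/5, v = 0.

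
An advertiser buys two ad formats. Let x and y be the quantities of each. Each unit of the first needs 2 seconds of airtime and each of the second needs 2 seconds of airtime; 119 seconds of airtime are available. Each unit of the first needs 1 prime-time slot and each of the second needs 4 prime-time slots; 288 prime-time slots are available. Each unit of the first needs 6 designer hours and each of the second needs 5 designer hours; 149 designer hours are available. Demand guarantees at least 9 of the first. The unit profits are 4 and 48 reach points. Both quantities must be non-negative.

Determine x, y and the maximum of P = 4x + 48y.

x = 9, y = 19, maximum P = 948

Vertices and P = 4x + 48y:
  (149/6, 0) → P = 298/3
  (9, 0) → P = 36
  (9, 19) → P = 948

The optimum lies where 6x + 5y = 149 and x = 9.
Solving simultaneously gives x = 9, y = 19.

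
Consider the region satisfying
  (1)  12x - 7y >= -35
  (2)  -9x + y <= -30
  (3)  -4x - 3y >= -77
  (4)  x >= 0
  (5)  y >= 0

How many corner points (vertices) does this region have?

The feasible vertices (each the meet of two boundaries and inside every other half-plane) are:
  (245/51, 225/17)
  (217/32, 133/8)
  (10/3, 0)
  (77/4, 0)

4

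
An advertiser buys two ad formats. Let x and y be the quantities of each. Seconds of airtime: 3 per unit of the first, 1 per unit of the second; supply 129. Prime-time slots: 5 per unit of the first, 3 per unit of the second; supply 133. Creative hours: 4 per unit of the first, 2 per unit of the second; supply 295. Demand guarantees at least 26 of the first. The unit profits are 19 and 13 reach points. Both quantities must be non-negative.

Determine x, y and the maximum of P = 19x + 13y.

Vertices and P = 19x + 13y:
  (133/5, 0) → P = 2527/5
  (26, 0) → P = 494
  (26, 1) → P = 507

The optimum lies where 5x + 3y = 133 and x = 26.
Solving simultaneously gives x = 26, y = 1.

x = 26, y = 1, maximum P = 507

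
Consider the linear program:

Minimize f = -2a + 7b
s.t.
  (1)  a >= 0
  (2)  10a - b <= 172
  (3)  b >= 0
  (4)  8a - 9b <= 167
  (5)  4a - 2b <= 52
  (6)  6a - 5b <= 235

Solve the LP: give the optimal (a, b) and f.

a = 13, b = 0, minimum f = -26

Corner points and f = -2a + 7b:
  (0, 0) → f = 0
  (73/4, 21/2) → f = 37
  (13, 0) → f = -26
The feasible region is unbounded (it extends along (0, 1), (1, 10)), but f strictly increases along every unbounded feasible direction, so there is no improving ray and the minimum is attained at a vertex.

The binding constraints are b = 0 and 4a - 2b = 52.
Solving simultaneously gives a = 13, b = 0.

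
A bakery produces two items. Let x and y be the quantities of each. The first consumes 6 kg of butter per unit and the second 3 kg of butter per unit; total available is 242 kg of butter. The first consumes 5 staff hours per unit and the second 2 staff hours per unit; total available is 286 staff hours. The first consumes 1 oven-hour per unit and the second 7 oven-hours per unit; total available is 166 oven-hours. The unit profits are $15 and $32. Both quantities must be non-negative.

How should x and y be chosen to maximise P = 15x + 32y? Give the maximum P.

x = 92/3, y = 58/3, maximum P = 3236/3

Extreme points and P = 15x + 32y:
  (0, 0) → P = 0
  (0, 166/7) → P = 5312/7
  (121/3, 0) → P = 605
  (92/3, 58/3) → P = 3236/3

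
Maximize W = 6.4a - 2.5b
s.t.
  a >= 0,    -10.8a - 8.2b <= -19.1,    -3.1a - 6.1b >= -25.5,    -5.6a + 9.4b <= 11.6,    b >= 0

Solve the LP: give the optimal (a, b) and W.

a = 255/31, b = 0, maximum W = 1632/31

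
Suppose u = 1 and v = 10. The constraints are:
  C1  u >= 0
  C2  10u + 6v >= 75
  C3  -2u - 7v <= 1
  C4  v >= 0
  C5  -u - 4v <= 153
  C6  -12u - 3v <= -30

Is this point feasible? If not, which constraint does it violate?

not feasible — violates C2

Constraint C2: 10u + 6v = 70, which is not ≥ 75. All other constraints are satisfied.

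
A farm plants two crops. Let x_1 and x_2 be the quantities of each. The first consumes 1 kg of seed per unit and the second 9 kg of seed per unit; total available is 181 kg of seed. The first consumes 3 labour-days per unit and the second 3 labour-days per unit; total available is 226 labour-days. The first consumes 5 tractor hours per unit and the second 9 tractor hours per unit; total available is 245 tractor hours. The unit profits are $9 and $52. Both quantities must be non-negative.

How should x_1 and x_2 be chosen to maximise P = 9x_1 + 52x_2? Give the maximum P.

x_1 = 16, x_2 = 55/3, maximum P = 3292/3

Extreme points and P = 9x_1 + 52x_2:
  (0, 0) → P = 0
  (0, 181/9) → P = 9412/9
  (49, 0) → P = 441
  (16, 55/3) → P = 3292/3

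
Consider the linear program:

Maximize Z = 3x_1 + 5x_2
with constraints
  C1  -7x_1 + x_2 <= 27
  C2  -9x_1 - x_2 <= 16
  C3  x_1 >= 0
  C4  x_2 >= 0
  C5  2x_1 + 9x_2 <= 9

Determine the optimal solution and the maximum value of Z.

x_1 = 9/2, x_2 = 0, maximum Z = 27/2

Extreme points and Z = 3x_1 + 5x_2:
  (0, 0) → Z = 0
  (0, 1) → Z = 5
  (9/2, 0) → Z = 27/2

The binding constraints are x_2 = 0 and 2x_1 + 9x_2 = 9.
Solving simultaneously gives x_1 = 9/2, x_2 = 0.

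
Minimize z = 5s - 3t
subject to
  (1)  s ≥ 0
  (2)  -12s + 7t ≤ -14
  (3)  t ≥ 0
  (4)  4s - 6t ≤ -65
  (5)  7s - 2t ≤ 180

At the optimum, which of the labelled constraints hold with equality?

(2) and (5)

Vertices and z = 5s - 3t:
  (49/4, 19) → z = 17/4
  (1232/25, 2062/25) → z = -26/25
  (605/17, 1175/34) → z = 2525/34

The minimum is at (1232/25, 2062/25). Substituting into each constraint, equality holds for (2) and (5); the remaining constraints have slack.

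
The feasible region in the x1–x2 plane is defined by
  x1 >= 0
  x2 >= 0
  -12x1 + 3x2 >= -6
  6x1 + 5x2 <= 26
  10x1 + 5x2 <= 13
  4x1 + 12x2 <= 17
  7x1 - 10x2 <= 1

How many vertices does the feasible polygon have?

6

Pairwise boundary intersections that survive every other constraint:
  (0, 0)
  (0, 17/12)
  (1/7, 0)
  (23/30, 16/15)
  (19/33, 10/33)
  (71/100, 59/50)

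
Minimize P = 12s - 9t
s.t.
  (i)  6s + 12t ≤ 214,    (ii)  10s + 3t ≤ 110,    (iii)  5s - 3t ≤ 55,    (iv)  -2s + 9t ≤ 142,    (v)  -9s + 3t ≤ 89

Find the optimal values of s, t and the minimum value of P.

s = -5, t = 44/3, minimum P = -192

Vertices and P = 12s - 9t:
  (113/17, 740/51) → P = -864/17
  (37/13, 640/39) → P = -1476/13
  (11, 0) → P = 132
  (-36, -235/3) → P = 273
  (-5, 44/3) → P = -192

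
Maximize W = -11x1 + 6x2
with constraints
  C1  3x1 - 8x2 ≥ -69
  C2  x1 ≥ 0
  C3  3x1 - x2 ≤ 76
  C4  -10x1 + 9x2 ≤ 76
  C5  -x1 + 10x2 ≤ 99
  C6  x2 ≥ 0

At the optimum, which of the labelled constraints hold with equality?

C2 and C4

Feasible corners and W = -11x1 + 6x2:
  (13/53, 462/53) → W = 2629/53
  (51/11, 114/11) → W = 123/11
  (0, 76/9) → W = 152/3
  (0, 0) → W = 0
  (859/29, 373/29) → W = -7211/29
  (76/3, 0) → W = -836/3

The maximum is at (0, 76/9). Substituting into each constraint, equality holds for C2 and C4; the remaining constraints have slack.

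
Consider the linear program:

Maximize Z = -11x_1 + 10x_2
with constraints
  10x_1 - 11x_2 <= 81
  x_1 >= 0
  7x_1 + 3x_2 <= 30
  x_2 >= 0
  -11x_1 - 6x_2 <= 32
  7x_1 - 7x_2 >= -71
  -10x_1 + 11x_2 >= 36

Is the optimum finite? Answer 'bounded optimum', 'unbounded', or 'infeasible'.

bounded optimum

Vertices and Z = -11x_1 + 10x_2:
  (0, 10) → Z = 100
  (0, 36/11) → Z = 360/11
  (222/107, 552/107) → Z = 3078/107
The feasible region has finitely many vertices and no improving ray; the maximum is 100 at (0, 10).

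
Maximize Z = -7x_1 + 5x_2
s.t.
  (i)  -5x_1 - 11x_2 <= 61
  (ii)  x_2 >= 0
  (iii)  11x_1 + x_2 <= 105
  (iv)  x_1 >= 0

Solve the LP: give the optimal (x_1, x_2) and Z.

x_1 = 0, x_2 = 105, maximum Z = 525

At the optimal vertex, 11x_1 + x_2 = 105 and x_1 = 0.
Solving simultaneously gives x_1 = 0, x_2 = 105.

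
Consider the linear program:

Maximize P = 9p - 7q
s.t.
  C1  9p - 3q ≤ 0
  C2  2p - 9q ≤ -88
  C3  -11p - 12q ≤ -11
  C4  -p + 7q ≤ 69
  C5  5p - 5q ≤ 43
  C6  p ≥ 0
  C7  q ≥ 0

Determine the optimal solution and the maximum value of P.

p = 1, q = 10, maximum P = -61

Vertices and P = 9p - 7q:
  (1, 10) → P = -61
  (0, 88/9) → P = -616/9
  (0, 69/7) → P = -69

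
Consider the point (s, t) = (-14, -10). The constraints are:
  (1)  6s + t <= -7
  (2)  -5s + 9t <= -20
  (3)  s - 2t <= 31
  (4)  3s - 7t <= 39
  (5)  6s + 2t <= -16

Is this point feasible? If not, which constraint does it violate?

feasible

(1): -94 ≤ -7 ✓
(2): -20 ≤ -20 ✓
(3): 6 ≤ 31 ✓
(4): 28 ≤ 39 ✓
(5): -104 ≤ -16 ✓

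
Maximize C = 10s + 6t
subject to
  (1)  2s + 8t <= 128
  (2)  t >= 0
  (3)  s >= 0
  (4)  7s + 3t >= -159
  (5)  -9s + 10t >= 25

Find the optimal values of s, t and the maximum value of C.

s = 270/23, t = 601/46, maximum C = 4503/23

Extreme points and C = 10s + 6t:
  (0, 16) → C = 96
  (270/23, 601/46) → C = 4503/23
  (0, 5/2) → C = 15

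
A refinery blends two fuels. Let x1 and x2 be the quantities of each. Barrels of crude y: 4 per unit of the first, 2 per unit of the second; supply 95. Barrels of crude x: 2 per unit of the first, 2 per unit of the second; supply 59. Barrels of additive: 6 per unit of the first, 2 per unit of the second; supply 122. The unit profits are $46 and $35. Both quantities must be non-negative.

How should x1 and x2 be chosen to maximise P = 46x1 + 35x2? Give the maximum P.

x1 = 63/4, x2 = 55/4, maximum P = 4823/4

Corner points and P = 46x1 + 35x2:
  (0, 0) → P = 0
  (0, 59/2) → P = 2065/2
  (61/3, 0) → P = 2806/3
  (63/4, 55/4) → P = 4823/4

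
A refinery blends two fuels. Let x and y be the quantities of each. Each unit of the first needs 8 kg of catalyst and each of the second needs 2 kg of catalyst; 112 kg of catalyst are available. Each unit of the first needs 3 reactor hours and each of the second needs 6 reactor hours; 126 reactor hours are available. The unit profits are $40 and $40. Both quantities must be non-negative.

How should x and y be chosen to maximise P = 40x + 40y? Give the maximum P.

Vertices and P = 40x + 40y:
  (0, 0) → P = 0
  (0, 21) → P = 840
  (14, 0) → P = 560
  (10, 16) → P = 1040

The optimum lies where 8x + 2y = 112 and 3x + 6y = 126.
Solving simultaneously gives x = 10, y = 16.

x = 10, y = 16, maximum P = 1040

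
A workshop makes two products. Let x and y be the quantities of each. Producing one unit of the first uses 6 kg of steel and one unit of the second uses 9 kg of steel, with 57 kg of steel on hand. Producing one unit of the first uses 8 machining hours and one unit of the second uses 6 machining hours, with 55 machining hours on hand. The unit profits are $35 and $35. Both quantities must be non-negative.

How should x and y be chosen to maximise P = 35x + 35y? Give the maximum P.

x = 17/4, y = 7/2, maximum P = 1085/4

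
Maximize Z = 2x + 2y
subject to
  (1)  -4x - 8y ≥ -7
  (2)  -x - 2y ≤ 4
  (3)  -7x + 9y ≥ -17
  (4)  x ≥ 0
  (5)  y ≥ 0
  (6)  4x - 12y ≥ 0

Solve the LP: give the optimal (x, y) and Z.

x = 7/4, y = 0, maximum Z = 7/2

Corner points and Z = 2x + 2y:
  (7/4, 0) → Z = 7/2
  (21/20, 7/20) → Z = 14/5
  (0, 0) → Z = 0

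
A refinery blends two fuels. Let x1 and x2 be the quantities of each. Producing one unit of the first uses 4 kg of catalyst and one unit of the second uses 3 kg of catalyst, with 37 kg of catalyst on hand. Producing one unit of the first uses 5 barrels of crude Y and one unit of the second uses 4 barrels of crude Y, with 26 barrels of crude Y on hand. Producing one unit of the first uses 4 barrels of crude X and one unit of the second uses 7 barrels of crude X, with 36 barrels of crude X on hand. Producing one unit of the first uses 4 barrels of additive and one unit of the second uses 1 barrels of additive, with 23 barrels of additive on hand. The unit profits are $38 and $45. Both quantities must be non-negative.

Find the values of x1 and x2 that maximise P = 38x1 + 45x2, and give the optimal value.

x1 = 2, x2 = 4, maximum P = 256

The optimum lies where 5x1 + 4x2 = 26 and 4x1 + 7x2 = 36.
Solving simultaneously gives x1 = 2, x2 = 4.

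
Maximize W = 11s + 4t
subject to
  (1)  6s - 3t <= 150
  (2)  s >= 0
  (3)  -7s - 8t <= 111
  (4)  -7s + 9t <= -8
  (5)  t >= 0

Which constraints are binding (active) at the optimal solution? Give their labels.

Vertices and W = 11s + 4t:
  (442/11, 334/11) → W = 6198/11
  (25, 0) → W = 275
  (8/7, 0) → W = 88/7

The maximum is at (442/11, 334/11). Substituting into each constraint, equality holds for (1) and (4); the remaining constraints have slack.

(1) and (4)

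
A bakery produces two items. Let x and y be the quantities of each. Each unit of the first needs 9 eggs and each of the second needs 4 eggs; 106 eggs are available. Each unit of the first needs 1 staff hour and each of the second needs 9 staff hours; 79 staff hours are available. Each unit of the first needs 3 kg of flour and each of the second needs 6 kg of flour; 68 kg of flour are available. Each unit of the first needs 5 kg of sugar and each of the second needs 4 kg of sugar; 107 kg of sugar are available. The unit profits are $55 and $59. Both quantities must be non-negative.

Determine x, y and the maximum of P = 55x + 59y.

At the optimal vertex, 9x + 4y = 106 and 3x + 6y = 68.
Solving simultaneously gives x = 26/3, y = 7.

x = 26/3, y = 7, maximum P = 2669/3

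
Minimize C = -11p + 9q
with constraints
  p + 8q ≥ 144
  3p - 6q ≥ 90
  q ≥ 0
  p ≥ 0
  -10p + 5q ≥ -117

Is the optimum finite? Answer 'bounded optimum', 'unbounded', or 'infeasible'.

The boundaries p + 8q = 144 and 3p - 6q = 90 meet at (264/5, 57/5), but that point violates -10p + 5q ≥ -117. Every candidate vertex is excluded by some other constraint, so the feasible region is empty.

infeasible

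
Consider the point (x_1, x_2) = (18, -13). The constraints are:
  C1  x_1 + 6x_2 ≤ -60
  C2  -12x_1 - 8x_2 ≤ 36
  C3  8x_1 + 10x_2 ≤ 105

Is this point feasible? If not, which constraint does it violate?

C1: -60 ≤ -60 ✓
C2: -112 ≤ 36 ✓
C3: 14 ≤ 105 ✓

feasible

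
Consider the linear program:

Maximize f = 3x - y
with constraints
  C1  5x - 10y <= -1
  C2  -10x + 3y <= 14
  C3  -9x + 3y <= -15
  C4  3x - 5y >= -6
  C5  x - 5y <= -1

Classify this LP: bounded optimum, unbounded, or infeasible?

unbounded

From the feasible point (51/25, 28/25), moving in the direction (10, 5) keeps every constraint satisfied while f increases without bound.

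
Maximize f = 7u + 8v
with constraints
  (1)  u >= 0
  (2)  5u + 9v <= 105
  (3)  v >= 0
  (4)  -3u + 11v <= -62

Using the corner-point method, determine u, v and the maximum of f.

Extreme points and f = 7u + 8v:
  (21, 0) → f = 147
  (1713/82, 5/82) → f = 12031/82
  (62/3, 0) → f = 434/3

At the optimal vertex, 5u + 9v = 105 and v = 0.
Solving simultaneously gives u = 21, v = 0.

u = 21, v = 0, maximum f = 147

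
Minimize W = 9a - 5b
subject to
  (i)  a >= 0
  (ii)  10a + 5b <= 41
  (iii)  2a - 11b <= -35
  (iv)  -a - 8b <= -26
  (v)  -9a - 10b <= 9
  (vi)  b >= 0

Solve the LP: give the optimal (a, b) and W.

a = 0, b = 41/5, minimum W = -41

Vertices and W = 9a - 5b:
  (0, 41/5) → W = -41
  (0, 13/4) → W = -65/4
  (23/10, 18/5) → W = 27/10
  (2/9, 29/9) → W = -127/9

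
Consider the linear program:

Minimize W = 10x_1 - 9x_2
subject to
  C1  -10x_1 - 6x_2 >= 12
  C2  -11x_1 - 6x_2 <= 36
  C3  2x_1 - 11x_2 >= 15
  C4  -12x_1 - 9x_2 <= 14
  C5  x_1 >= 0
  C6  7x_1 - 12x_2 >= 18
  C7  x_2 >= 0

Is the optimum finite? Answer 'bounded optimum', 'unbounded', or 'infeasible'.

infeasible

The boundaries 2x_1 - 11x_2 = 15 and x_2 = 0 meet at (15/2, 0), but that point violates -10x_1 - 6x_2 ≥ 12. Every candidate vertex is excluded by some other constraint, so the feasible region is empty.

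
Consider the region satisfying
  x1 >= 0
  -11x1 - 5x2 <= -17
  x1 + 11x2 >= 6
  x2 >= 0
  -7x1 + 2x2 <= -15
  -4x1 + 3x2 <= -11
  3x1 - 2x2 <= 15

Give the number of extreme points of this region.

3

Of the 21 pairwise boundary intersections, those satisfying every inequality are:
  (139/47, 13/47)
  (177/35, 3/35)
  (23, 27)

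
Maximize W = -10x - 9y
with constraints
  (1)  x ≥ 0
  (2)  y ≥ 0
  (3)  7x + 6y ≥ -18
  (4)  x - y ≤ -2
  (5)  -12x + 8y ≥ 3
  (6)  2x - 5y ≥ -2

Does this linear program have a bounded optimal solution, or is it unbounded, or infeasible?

infeasible

The boundaries x = 0 and x - y = -2 meet at (0, 2), but that point violates 2x - 5y ≥ -2. Every candidate vertex is excluded by some other constraint, so the feasible region is empty.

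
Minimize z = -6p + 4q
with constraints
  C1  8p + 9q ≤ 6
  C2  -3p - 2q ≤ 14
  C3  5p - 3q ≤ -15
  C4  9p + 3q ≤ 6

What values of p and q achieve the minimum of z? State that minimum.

Feasible corners and z = -6p + 4q:
  (-138/11, 130/11) → z = 1348/11
  (-39/23, 50/23) → z = 434/23
  (-72/19, -25/19) → z = 332/19

p = -72/19, q = -25/19, minimum z = 332/19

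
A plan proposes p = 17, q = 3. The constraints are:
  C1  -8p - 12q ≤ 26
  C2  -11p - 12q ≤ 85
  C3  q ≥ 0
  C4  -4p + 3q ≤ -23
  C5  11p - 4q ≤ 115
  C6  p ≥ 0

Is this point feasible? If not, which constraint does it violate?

Constraint C5: 11p - 4q = 175, which is not ≤ 115. All other constraints are satisfied.

not feasible — violates C5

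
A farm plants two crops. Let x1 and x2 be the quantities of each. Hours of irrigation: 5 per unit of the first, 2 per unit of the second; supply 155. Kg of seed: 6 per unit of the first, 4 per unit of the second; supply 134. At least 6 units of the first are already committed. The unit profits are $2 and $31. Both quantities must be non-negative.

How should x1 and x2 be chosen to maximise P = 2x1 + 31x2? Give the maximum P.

x1 = 6, x2 = 49/2, maximum P = 1543/2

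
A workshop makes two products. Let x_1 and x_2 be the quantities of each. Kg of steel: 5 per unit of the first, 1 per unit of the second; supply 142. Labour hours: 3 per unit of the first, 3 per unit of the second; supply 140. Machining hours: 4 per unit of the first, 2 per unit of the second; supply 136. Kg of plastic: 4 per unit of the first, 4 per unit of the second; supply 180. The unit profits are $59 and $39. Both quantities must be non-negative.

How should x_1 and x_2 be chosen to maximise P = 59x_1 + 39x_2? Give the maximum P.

Feasible corners and P = 59x_1 + 39x_2:
  (0, 0) → P = 0
  (0, 45) → P = 1755
  (142/5, 0) → P = 8378/5
  (74/3, 56/3) → P = 6550/3
  (23, 22) → P = 2215

The optimum lies where 4x_1 + 2x_2 = 136 and 4x_1 + 4x_2 = 180.
Solving simultaneously gives x_1 = 23, x_2 = 22.

x_1 = 23, x_2 = 22, maximum P = 2215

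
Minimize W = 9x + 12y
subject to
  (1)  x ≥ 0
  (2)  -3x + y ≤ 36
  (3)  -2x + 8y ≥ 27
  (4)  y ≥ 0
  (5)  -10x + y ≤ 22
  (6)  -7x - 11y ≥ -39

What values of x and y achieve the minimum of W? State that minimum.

Feasible corners and W = 9x + 12y:
  (0, 27/8) → W = 81/2
  (0, 39/11) → W = 468/11
  (5/26, 89/26) → W = 1113/26

At the optimal vertex, x = 0 and -2x + 8y = 27.
Solving simultaneously gives x = 0, y = 27/8.

x = 0, y = 27/8, minimum W = 81/2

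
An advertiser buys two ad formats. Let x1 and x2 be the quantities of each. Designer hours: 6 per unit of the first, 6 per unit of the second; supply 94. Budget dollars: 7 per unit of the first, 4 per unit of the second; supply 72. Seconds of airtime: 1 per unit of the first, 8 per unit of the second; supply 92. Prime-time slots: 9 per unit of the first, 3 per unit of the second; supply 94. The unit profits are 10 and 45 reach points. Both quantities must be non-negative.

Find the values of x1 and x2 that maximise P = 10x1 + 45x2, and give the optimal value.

The optimum lies where 7x1 + 4x2 = 72 and x1 + 8x2 = 92.
Solving simultaneously gives x1 = 4, x2 = 11.

x1 = 4, x2 = 11, maximum P = 535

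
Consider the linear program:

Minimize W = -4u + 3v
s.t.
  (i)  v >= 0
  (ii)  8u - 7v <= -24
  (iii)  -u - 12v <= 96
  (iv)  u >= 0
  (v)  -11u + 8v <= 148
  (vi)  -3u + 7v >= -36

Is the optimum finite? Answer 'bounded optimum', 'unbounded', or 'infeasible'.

unbounded

From the feasible point (0, 24/7), moving in the direction (7, 8) keeps every constraint satisfied while W decreases without bound.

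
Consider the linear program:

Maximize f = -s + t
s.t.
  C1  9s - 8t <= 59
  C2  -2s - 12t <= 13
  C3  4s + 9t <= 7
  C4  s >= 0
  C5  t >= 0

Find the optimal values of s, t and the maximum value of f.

Extreme points and f = -s + t:
  (0, 7/9) → f = 7/9
  (7/4, 0) → f = -7/4
  (0, 0) → f = 0

s = 0, t = 7/9, maximum f = 7/9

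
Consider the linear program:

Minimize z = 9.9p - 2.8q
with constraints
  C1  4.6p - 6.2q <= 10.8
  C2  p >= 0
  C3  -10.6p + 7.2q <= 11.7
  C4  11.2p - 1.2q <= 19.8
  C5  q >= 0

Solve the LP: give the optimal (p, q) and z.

p = 0, q = 1.625, minimum z = -4.55

Corner points and z = 9.9p - 2.8q:
  (0, 13/8) → z = -91/20
  (0, 0) → z = 0
  (1305/566, 2841/566) → z = 49647/5660
  (99/56, 0) → z = 9801/560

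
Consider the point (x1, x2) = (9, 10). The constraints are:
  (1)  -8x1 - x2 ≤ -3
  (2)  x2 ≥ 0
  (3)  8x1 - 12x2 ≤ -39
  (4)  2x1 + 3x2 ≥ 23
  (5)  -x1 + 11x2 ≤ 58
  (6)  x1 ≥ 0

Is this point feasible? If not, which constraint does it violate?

not feasible — violates (5)

Constraint (5): -x1 + 11x2 = 101, which is not ≤ 58. All other constraints are satisfied.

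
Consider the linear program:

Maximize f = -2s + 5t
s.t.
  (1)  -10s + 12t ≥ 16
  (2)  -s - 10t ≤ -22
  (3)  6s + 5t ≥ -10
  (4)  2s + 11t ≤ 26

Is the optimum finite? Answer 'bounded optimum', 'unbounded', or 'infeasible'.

Feasible corners and f = -2s + 5t:
  (13/14, 59/28) → f = 243/28
  (68/67, 146/67) → f = 594/67
  (-42/11, 142/55) → f = 226/11
  (-30/7, 22/7) → f = 170/7
The feasible region has finitely many vertices and no improving ray; the maximum is 170/7 at (-30/7, 22/7).

bounded optimum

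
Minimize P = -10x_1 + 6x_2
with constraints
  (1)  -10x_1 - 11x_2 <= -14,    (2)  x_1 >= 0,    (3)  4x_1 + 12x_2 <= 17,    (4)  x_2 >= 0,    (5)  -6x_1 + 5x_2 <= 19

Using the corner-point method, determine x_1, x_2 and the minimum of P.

Feasible corners and P = -10x_1 + 6x_2:
  (0, 14/11) → P = 84/11
  (7/5, 0) → P = -14
  (0, 17/12) → P = 17/2
  (17/4, 0) → P = -85/2

x_1 = 17/4, x_2 = 0, minimum P = -85/2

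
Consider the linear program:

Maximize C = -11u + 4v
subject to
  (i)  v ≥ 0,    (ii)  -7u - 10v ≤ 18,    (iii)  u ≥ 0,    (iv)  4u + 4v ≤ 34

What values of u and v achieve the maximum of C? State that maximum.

Feasible corners and C = -11u + 4v:
  (0, 0) → C = 0
  (17/2, 0) → C = -187/2
  (0, 17/2) → C = 34

u = 0, v = 17/2, maximum C = 34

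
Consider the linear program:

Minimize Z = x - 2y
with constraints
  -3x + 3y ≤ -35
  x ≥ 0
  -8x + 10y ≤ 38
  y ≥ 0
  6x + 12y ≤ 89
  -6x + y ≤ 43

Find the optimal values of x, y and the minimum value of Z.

Vertices and Z = x - 2y:
  (35/3, 0) → Z = 35/3
  (229/18, 19/18) → Z = 191/18
  (89/6, 0) → Z = 89/6

The binding constraints are -3x + 3y = -35 and 6x + 12y = 89.
Solving simultaneously gives x = 229/18, y = 19/18.

x = 229/18, y = 19/18, minimum Z = 191/18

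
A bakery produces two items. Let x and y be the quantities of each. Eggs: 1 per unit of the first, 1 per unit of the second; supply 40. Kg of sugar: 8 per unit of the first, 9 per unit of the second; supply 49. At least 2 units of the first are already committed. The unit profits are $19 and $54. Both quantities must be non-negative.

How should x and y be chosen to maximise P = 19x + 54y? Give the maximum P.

Vertices and P = 19x + 54y:
  (49/8, 0) → P = 931/8
  (2, 0) → P = 38
  (2, 11/3) → P = 236

The binding constraints are 8x + 9y = 49 and x = 2.
Solving simultaneously gives x = 2, y = 11/3.

x = 2, y = 11/3, maximum P = 236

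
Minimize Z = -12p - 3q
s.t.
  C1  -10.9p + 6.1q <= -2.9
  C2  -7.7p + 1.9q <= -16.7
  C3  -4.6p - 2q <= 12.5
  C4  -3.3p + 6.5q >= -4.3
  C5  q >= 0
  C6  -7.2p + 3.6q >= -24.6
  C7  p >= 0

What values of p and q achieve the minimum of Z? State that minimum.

Extreme points and Z = -12p - 3q:
  (4818/1313, 7985/1313) → Z = -81771/1313
  (179/6, 317/6) → Z = -1033/2
  (5019/2189, 100/199) → Z = -63528/2189
  (2407/582, 279/194) → Z = -10465/194

The optimum lies where -10.9p + 6.1q = -2.9 and -7.2p + 3.6q = -24.6.
Solving simultaneously gives p = 179/6, q = 317/6.

p = 179/6, q = 317/6, minimum Z = -1033/2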